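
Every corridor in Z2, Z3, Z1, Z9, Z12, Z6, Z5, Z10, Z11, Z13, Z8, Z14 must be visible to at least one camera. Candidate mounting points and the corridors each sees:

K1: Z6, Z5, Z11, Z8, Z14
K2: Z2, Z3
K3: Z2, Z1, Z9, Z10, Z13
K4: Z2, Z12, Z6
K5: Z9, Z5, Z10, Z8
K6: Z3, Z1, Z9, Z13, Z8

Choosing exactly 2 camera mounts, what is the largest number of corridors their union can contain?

10

Choosing K1, K3 covers {Z2, Z1, Z9, Z6, Z5, Z10, Z11, Z13, Z8, Z14} — 10 corridors.
No choice of 2 camera mounts does better; here Z3, Z12 are left uncovered.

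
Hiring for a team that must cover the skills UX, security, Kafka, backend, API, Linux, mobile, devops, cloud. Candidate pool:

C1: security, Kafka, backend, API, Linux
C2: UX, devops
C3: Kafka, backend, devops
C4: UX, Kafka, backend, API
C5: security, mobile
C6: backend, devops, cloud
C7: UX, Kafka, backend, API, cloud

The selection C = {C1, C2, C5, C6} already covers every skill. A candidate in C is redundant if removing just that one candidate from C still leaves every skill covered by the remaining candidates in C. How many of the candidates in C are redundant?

Drop C1: Kafka, API, Linux uncovered — not redundant.
Drop C2: UX uncovered — not redundant.
Drop C5: mobile uncovered — not redundant.
Drop C6: cloud uncovered — not redundant.
None of the candidates in C is redundant.

0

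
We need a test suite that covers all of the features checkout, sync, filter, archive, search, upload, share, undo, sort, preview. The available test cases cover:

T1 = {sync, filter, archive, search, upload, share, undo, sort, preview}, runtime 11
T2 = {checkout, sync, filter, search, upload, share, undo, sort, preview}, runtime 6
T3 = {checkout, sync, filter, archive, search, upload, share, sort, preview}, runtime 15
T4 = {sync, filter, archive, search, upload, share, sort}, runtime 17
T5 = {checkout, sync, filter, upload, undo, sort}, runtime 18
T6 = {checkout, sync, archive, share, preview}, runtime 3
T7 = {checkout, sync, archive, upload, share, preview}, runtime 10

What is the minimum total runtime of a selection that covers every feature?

T2, T6 cover every feature at runtime 6 + 3 = 9.
Any cover uses at least 2 test cases; among all covering selections none totals below 9.

9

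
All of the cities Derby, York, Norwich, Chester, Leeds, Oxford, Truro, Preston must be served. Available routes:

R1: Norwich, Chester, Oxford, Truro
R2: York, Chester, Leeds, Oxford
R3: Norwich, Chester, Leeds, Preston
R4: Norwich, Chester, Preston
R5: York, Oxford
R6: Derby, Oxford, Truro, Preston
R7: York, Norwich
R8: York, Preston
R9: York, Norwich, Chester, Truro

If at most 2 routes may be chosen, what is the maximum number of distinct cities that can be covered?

Choosing R2, R6 covers {Derby, York, Chester, Leeds, Oxford, Truro, Preston} — 7 cities.
No choice of 2 routes does better; here Norwich is left uncovered.

7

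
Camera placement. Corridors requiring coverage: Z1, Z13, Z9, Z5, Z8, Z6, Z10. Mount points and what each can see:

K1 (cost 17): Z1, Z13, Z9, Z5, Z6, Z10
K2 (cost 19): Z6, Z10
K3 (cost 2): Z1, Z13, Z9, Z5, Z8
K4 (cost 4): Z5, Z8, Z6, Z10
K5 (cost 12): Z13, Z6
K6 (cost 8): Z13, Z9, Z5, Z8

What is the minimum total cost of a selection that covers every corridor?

6

K3, K4 cover every corridor at cost 2 + 4 = 6.
Any cover uses at least 2 camera mounts; among all covering selections none totals below 6.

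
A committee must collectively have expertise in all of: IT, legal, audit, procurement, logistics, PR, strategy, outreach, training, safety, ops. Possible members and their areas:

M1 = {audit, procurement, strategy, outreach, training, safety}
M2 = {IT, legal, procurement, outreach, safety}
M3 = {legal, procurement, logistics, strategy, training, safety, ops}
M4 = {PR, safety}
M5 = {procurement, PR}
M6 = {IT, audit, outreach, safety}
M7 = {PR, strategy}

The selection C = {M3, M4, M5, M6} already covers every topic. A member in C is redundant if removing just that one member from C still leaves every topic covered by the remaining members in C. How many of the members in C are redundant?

Drop M3: legal, logistics, strategy, training, … uncovered — not redundant.
Drop M4: the rest still cover every topic — redundant.
Drop M5: the rest still cover every topic — redundant.
Drop M6: IT, audit, outreach uncovered — not redundant.
2 redundant: M4, M5.

2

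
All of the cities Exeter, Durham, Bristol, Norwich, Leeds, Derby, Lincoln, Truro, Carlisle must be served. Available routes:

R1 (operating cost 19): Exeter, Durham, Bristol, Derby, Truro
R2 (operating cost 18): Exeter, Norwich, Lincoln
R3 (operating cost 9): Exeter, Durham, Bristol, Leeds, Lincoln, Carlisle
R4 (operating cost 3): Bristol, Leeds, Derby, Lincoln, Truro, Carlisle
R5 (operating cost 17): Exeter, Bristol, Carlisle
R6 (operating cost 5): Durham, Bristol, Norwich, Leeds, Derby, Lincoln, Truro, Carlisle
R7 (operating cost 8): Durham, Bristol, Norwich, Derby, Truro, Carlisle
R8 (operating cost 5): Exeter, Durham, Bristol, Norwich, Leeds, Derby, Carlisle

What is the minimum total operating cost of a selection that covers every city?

R4, R8 cover every city at operating cost 3 + 5 = 8.
Any cover uses at least 2 routes; among all covering selections none totals below 8.

8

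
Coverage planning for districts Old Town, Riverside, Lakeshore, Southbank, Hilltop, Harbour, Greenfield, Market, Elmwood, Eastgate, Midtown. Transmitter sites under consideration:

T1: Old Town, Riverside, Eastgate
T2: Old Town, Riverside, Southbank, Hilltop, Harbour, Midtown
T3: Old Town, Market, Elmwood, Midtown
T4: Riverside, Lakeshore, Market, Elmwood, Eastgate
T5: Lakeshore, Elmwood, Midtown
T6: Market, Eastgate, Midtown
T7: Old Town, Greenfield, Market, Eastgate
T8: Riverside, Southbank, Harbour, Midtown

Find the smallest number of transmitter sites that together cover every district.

T2, T4, T7 together cover {Old Town, Riverside, Lakeshore, Southbank, Hilltop, Harbour, Greenfield, Market, Elmwood, Eastgate, Midtown} — every district.
No 2 of the 8 transmitter sites cover everything (all 28 pairs fall short), so 3 is minimum.

3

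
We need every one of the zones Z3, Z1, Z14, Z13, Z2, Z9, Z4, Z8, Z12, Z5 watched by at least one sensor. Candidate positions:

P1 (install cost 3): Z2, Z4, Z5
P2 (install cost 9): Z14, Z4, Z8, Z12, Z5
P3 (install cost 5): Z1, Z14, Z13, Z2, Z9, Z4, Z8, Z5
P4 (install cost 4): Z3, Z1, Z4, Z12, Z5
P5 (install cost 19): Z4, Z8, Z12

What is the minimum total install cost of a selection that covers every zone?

P3, P4 cover every zone at install cost 5 + 4 = 9.
Any cover uses at least 2 sensor positions; among all covering selections none totals below 9.

9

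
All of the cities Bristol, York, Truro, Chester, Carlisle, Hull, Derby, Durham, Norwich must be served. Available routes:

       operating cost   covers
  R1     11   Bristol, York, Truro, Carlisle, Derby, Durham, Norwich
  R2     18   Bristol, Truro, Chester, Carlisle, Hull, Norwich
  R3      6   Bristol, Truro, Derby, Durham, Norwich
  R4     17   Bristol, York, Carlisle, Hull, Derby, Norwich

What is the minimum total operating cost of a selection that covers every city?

R1, R2 cover every city at operating cost 11 + 18 = 29.
Any cover uses at least 2 routes; among all covering selections none totals below 29.

29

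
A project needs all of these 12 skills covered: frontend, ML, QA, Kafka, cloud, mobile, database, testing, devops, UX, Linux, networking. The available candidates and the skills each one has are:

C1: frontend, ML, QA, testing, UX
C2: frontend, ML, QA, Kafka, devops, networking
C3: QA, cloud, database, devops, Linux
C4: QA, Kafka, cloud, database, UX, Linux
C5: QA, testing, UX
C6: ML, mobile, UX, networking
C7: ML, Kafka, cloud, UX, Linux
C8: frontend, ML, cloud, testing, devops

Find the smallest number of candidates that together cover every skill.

3

C4, C6, C8 together cover {frontend, ML, QA, Kafka, cloud, mobile, database, testing, devops, UX, Linux, networking} — every skill.
No 2 of the 8 candidates cover everything (all 28 pairs fall short), so 3 is minimum.
Greedy (largest uncovered first) would take C2, C4, C1, C6 — 4 candidates — but 3 suffice.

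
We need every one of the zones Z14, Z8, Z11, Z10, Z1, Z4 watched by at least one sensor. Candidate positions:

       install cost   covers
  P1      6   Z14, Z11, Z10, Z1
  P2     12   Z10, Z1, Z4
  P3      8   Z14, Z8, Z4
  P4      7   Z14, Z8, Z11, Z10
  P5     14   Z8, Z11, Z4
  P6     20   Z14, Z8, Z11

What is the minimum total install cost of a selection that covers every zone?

14

P1, P3 cover every zone at install cost 6 + 8 = 14.
Any cover uses at least 2 sensor positions; among all covering selections none totals below 14.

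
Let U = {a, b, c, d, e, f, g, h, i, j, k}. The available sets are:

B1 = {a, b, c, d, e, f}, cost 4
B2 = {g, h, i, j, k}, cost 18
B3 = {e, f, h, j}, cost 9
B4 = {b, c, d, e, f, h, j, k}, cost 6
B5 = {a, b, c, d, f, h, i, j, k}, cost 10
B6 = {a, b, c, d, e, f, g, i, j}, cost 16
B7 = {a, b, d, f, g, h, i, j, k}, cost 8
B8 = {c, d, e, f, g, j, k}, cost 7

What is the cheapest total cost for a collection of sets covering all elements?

12

B1, B7 cover every element at cost 4 + 8 = 12.
Any cover uses at least 2 sets; among all covering selections none totals below 12.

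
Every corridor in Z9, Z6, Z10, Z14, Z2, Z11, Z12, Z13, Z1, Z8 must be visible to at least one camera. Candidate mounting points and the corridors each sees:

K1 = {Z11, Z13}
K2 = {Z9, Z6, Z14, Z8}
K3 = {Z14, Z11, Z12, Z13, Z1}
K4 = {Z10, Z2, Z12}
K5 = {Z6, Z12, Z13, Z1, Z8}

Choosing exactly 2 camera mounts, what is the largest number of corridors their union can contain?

Choosing K2, K3 covers {Z9, Z6, Z14, Z11, Z12, Z13, Z1, Z8} — 8 corridors.
No choice of 2 camera mounts does better; here Z10, Z2 are left uncovered.

8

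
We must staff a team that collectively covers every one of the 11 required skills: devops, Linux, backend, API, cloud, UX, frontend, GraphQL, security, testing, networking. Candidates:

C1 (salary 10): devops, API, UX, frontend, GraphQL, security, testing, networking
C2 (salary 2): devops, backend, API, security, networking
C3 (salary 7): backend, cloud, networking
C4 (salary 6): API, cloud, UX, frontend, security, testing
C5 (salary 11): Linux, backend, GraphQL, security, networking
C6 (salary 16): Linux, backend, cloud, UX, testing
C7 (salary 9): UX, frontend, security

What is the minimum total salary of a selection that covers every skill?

19

C2, C4, C5 cover every skill at salary 2 + 6 + 11 = 19.
Any cover uses at least 2 candidates; among all covering selections none totals below 19.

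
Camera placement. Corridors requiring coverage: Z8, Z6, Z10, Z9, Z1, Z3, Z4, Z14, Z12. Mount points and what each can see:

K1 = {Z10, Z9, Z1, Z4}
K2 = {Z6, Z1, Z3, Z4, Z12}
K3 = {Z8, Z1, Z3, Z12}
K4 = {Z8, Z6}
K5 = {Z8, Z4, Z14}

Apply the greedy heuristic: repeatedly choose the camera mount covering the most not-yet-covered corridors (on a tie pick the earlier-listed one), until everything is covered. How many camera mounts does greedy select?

3

Pick 1: K2 covers 5 new corridors (Z6, Z1, Z3, Z4, Z12).
Pick 2: K1 covers 2 new corridors (Z10, Z9).
Pick 3: K5 covers 2 new corridors (Z8, Z14).
Greedy uses 3 camera mounts.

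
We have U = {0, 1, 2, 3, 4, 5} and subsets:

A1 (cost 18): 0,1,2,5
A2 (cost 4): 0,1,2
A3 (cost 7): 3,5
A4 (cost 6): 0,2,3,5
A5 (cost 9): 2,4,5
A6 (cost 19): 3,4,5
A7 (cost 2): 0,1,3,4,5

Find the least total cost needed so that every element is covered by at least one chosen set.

A2, A7 cover every element at cost 4 + 2 = 6.
Any cover uses at least 2 sets; among all covering selections none totals below 6.

6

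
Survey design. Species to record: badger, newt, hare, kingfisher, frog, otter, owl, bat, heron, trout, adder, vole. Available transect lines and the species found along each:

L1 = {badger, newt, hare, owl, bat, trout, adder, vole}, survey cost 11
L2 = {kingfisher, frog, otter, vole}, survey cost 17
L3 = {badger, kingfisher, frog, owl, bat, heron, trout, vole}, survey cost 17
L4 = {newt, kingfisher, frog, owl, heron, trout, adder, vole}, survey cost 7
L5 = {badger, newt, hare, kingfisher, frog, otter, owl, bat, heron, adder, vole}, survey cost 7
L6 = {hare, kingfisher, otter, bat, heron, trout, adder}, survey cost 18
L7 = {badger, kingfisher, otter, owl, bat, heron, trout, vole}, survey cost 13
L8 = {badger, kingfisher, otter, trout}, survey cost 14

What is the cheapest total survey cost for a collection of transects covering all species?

L4, L5 cover every species at survey cost 7 + 7 = 14.
Any cover uses at least 2 transects; among all covering selections none totals below 14.

14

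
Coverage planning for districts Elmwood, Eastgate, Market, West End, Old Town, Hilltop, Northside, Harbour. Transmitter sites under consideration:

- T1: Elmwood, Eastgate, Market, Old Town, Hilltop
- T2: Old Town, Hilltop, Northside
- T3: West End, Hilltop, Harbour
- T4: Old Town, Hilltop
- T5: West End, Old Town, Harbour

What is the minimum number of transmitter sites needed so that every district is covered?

T1, T2, T3 together cover {Elmwood, Eastgate, Market, West End, Old Town, Hilltop, Northside, Harbour} — every district.
No 2 of the 5 transmitter sites cover everything (all 10 pairs fall short), so 3 is minimum.

3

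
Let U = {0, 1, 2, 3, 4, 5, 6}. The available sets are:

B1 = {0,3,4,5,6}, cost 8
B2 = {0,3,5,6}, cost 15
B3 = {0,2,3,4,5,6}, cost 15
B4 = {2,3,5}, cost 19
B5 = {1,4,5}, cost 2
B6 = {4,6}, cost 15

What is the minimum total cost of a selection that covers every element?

B3, B5 cover every element at cost 15 + 2 = 17.
Any cover uses at least 2 sets; among all covering selections none totals below 17.

17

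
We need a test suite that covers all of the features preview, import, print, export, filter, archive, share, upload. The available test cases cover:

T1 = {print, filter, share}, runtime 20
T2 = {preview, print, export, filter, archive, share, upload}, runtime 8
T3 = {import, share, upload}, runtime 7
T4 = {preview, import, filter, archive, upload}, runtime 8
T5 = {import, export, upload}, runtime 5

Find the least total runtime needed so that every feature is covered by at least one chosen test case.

13

T2, T5 cover every feature at runtime 8 + 5 = 13.
Any cover uses at least 2 test cases; among all covering selections none totals below 13.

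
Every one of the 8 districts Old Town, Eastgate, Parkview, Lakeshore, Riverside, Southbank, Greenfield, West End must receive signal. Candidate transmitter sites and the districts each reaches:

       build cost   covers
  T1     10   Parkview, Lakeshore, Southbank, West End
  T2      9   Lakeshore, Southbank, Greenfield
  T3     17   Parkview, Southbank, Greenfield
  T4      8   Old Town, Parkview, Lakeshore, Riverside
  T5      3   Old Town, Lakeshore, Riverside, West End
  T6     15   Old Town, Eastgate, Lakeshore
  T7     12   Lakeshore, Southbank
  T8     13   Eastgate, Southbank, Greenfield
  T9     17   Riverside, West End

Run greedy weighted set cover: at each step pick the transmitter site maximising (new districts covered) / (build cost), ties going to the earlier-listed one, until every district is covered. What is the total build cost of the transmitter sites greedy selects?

Pick 1: T5 adds 4 new (Old Town, Lakeshore, Riverside, West End) at build cost 3 (ratio 4/3).
Pick 2: T8 adds 3 new (Eastgate, Southbank, Greenfield) at build cost 13 (ratio 3/13).
Pick 3: T4 adds 1 new (Parkview) at build cost 8 (ratio 1/8).
Greedy total build cost: 3 + 13 + 8 = 24.

24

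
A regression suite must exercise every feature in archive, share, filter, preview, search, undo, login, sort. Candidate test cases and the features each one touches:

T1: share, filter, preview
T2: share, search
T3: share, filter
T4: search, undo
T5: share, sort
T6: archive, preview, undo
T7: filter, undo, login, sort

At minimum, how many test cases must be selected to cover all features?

T2, T6, T7 together cover {archive, share, filter, preview, search, undo, login, sort} — every feature.
No 2 of the 7 test cases cover everything (all 21 pairs fall short), so 3 is minimum.
Greedy (largest uncovered first) would take T7, T1, T2, T6 — 4 test cases — but 3 suffice.

3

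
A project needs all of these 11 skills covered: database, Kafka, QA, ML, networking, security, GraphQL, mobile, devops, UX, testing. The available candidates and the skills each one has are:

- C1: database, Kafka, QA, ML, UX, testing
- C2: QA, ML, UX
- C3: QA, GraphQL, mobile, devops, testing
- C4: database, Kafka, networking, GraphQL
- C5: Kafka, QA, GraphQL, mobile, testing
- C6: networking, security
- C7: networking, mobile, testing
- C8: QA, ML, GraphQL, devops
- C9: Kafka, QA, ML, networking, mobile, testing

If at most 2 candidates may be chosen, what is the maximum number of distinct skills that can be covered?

Choosing C1, C3 covers {database, Kafka, QA, ML, GraphQL, mobile, devops, UX, testing} — 9 skills.
No choice of 2 candidates does better; here networking, security are left uncovered.

9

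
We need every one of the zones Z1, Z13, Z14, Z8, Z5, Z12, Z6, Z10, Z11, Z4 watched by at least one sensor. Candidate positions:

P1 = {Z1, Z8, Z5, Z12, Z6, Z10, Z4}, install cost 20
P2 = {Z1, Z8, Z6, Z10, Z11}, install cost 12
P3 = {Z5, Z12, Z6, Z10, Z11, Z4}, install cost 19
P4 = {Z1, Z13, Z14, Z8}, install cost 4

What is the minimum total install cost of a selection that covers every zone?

P3, P4 cover every zone at install cost 19 + 4 = 23.
Any cover uses at least 2 sensor positions; among all covering selections none totals below 23.

23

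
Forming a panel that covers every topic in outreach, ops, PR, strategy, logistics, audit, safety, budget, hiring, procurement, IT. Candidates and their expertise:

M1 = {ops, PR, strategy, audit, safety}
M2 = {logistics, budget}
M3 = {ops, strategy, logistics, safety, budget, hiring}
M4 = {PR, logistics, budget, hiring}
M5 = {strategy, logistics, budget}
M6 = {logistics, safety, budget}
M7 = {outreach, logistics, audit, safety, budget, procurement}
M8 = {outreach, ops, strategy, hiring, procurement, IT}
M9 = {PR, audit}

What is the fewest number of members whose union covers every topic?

3

M1, M2, M8 together cover {outreach, ops, PR, strategy, logistics, audit, safety, budget, hiring, procurement, IT} — every topic.
No 2 of the 9 members cover everything (all 36 pairs fall short), so 3 is minimum.
Greedy (largest uncovered first) would take M3, M7, M1, M8 — 4 members — but 3 suffice.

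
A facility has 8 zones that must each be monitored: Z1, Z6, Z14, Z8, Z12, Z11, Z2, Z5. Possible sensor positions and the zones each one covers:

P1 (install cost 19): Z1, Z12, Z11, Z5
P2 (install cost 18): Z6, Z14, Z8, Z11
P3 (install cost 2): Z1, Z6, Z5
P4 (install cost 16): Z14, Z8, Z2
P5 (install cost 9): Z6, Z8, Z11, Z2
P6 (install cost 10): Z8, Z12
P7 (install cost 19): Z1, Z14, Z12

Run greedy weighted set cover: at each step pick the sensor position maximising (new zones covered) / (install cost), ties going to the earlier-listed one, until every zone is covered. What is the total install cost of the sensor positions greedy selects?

Pick 1: P3 adds 3 new (Z1, Z6, Z5) at install cost 2 (ratio 3/2).
Pick 2: P5 adds 3 new (Z8, Z11, Z2) at install cost 9 (ratio 3/9).
Pick 3: P7 adds 2 new (Z14, Z12) at install cost 19 (ratio 2/19).
Greedy total install cost: 2 + 9 + 19 = 30.

30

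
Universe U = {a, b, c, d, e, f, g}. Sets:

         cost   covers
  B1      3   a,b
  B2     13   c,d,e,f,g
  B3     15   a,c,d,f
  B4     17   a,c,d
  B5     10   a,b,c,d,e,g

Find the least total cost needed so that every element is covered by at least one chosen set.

B1, B2 cover every element at cost 3 + 13 = 16.
Any cover uses at least 2 sets; among all covering selections none totals below 16.
Greedy by coverage-per-cost would pick B1, B5, B2 for 26 — worse than the optimum 16.

16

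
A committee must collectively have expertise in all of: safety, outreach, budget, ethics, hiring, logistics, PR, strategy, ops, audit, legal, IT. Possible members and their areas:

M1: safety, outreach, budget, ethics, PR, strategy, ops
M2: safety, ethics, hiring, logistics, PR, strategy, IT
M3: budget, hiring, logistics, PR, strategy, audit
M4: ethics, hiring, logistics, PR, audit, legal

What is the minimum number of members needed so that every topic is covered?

3

M1, M2, M4 together cover {safety, outreach, budget, ethics, hiring, logistics, PR, strategy, ops, audit, legal, IT} — every topic.
No 2 of the 4 members cover everything (all 6 pairs fall short), so 3 is minimum.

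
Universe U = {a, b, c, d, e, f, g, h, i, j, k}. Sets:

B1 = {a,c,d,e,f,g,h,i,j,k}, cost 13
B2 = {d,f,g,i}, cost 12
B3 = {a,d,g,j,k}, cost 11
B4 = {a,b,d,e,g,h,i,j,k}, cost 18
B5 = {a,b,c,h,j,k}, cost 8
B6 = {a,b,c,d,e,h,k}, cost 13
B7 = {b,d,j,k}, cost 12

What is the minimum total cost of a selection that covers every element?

B1, B5 cover every element at cost 13 + 8 = 21.
Any cover uses at least 2 sets; among all covering selections none totals below 21.

21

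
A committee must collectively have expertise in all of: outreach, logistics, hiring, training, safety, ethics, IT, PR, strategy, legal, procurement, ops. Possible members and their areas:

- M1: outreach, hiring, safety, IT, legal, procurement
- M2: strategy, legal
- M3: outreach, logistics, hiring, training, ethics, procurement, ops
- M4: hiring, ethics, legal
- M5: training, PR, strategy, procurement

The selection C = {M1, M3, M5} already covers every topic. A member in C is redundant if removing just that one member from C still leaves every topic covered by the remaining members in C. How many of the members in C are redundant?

Drop M1: safety, IT, legal uncovered — not redundant.
Drop M3: logistics, ethics, ops uncovered — not redundant.
Drop M5: PR, strategy uncovered — not redundant.
None of the members in C is redundant.

0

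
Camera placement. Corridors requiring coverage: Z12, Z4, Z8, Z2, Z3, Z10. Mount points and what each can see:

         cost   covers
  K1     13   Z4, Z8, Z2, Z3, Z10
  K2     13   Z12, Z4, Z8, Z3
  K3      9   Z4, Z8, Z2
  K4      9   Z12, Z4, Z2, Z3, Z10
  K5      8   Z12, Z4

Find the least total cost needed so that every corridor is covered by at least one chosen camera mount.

K3, K4 cover every corridor at cost 9 + 9 = 18.
Any cover uses at least 2 camera mounts; among all covering selections none totals below 18.

18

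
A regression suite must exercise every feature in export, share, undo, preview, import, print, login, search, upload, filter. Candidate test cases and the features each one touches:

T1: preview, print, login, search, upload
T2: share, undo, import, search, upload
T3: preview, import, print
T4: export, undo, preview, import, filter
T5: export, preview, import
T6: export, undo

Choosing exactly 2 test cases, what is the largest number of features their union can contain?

9

Choosing T1, T4 covers {export, undo, preview, import, print, login, search, upload, filter} — 9 features.
No choice of 2 test cases does better; here share is left uncovered.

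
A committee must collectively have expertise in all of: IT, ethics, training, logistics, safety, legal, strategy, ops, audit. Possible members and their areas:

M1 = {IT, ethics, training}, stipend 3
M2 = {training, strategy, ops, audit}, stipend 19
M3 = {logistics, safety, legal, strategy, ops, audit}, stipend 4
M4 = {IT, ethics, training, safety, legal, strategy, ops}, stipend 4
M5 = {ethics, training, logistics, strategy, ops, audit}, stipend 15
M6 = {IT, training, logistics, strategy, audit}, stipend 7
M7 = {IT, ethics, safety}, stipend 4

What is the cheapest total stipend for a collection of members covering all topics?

7

M1, M3 cover every topic at stipend 3 + 4 = 7.
Any cover uses at least 2 members; among all covering selections none totals below 7.
Greedy by coverage-per-stipend would pick M4, M3 for 8 — worse than the optimum 7.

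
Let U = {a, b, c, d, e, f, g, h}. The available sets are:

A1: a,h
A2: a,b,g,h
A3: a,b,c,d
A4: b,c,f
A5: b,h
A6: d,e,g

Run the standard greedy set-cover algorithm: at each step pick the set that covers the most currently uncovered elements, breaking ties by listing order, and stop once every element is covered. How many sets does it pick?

4

Pick 1: A2 covers 4 new elements (a, b, g, h).
Pick 2: A3 covers 2 new elements (c, d).
Pick 3: A4 covers 1 new elements (f).
Pick 4: A6 covers 1 new elements (e).
Greedy uses 4 sets. (The true minimum is 3.)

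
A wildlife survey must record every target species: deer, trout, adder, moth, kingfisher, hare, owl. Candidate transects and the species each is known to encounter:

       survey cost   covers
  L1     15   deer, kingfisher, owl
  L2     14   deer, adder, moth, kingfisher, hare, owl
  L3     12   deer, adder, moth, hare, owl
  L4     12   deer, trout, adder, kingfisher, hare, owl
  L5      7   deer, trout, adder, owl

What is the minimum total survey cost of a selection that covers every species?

21

L2, L5 cover every species at survey cost 14 + 7 = 21.
Any cover uses at least 2 transects; among all covering selections none totals below 21.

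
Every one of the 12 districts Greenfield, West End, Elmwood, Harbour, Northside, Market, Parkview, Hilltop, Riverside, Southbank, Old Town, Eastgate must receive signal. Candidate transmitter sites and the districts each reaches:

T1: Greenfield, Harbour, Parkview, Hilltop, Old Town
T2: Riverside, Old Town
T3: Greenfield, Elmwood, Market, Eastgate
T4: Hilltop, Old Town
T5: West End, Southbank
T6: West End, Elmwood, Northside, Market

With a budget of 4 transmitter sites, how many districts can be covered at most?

Choosing T1, T2, T3, T5 covers {Greenfield, West End, Elmwood, Harbour, Market, Parkview, Hilltop, Riverside, Southbank, Old Town, Eastgate} — 11 districts.
No choice of 4 transmitter sites does better; here Northside is left uncovered.

11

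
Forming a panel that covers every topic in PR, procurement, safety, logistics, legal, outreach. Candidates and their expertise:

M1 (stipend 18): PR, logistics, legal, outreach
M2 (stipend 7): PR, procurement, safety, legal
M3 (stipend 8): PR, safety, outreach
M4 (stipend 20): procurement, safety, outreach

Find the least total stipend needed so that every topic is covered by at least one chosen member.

25

M1, M2 cover every topic at stipend 18 + 7 = 25.
Any cover uses at least 2 members; among all covering selections none totals below 25.
Greedy by coverage-per-stipend would pick M2, M3, M1 for 33 — worse than the optimum 25.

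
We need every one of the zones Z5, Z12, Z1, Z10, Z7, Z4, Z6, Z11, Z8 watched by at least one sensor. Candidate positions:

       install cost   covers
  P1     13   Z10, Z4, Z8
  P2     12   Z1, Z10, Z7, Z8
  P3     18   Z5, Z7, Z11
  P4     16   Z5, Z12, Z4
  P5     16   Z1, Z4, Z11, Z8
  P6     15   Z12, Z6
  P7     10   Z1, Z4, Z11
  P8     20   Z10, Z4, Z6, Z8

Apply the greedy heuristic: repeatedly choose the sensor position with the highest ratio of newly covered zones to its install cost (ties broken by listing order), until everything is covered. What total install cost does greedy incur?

53

Pick 1: P2 adds 4 new (Z1, Z10, Z7, Z8) at install cost 12 (ratio 4/12).
Pick 2: P7 adds 2 new (Z4, Z11) at install cost 10 (ratio 2/10).
Pick 3: P6 adds 2 new (Z12, Z6) at install cost 15 (ratio 2/15).
Pick 4: P4 adds 1 new (Z5) at install cost 16 (ratio 1/16).
Greedy total install cost: 12 + 10 + 15 + 16 = 53.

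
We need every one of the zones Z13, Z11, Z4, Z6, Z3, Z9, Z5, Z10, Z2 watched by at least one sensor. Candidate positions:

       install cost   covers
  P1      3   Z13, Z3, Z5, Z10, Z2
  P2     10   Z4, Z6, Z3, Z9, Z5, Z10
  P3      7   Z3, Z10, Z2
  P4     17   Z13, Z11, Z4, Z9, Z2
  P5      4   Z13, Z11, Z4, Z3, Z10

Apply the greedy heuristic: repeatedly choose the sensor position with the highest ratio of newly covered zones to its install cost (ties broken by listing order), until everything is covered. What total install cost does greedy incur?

17

Pick 1: P1 adds 5 new (Z13, Z3, Z5, Z10, Z2) at install cost 3 (ratio 5/3).
Pick 2: P5 adds 2 new (Z11, Z4) at install cost 4 (ratio 2/4).
Pick 3: P2 adds 2 new (Z6, Z9) at install cost 10 (ratio 2/10).
Greedy total install cost: 3 + 4 + 10 = 17.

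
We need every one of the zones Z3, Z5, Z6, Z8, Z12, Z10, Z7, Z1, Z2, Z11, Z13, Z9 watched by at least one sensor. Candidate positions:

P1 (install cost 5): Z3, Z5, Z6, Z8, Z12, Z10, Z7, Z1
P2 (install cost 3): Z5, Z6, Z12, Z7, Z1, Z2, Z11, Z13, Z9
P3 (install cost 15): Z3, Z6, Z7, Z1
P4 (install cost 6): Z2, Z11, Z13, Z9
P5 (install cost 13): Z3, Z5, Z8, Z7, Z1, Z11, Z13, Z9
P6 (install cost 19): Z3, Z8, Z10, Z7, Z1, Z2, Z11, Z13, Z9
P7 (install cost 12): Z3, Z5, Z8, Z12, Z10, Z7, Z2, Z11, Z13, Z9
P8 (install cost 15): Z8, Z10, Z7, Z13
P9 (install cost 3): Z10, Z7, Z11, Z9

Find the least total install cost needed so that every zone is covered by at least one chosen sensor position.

8

P1, P2 cover every zone at install cost 5 + 3 = 8.
Any cover uses at least 2 sensor positions; among all covering selections none totals below 8.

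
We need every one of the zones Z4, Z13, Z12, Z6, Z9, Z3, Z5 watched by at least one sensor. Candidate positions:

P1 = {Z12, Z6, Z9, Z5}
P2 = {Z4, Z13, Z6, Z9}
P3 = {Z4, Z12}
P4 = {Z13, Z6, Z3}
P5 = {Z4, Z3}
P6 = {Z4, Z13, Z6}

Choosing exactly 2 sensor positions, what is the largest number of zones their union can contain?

Choosing P1, P2 covers {Z4, Z13, Z12, Z6, Z9, Z5} — 6 zones.
No choice of 2 sensor positions does better; here Z3 is left uncovered.

6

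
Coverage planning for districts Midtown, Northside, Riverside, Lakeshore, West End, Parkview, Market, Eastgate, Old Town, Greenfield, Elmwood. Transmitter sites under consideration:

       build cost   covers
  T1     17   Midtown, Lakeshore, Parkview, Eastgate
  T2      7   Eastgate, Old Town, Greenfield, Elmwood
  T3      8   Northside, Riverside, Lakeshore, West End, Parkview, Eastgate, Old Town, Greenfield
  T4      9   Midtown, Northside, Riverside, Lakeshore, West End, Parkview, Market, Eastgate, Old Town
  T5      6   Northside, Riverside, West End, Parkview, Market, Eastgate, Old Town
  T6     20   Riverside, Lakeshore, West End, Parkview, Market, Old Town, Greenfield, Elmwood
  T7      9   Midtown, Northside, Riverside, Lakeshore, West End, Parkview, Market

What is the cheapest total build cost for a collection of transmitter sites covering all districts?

T2, T4 cover every district at build cost 7 + 9 = 16.
Any cover uses at least 2 transmitter sites; among all covering selections none totals below 16.
Greedy by coverage-per-build cost would pick T5, T2, T4 for 22 — worse than the optimum 16.

16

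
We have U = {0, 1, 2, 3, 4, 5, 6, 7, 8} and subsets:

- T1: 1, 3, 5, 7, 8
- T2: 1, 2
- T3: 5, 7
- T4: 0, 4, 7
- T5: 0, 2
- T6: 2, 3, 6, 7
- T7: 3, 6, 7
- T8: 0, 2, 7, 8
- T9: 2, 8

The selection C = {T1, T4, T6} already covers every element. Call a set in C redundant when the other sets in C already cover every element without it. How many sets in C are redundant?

0

Drop T1: 1, 5, 8 uncovered — not redundant.
Drop T4: 0, 4 uncovered — not redundant.
Drop T6: 2, 6 uncovered — not redundant.
None of the sets in C is redundant.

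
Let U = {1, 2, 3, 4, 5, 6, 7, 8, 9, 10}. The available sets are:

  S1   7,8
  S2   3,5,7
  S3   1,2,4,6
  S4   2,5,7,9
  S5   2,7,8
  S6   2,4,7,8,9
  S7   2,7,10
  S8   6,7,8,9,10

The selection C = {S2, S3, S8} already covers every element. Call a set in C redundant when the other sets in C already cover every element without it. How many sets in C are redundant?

Drop S2: 3, 5 uncovered — not redundant.
Drop S3: 1, 2, 4 uncovered — not redundant.
Drop S8: 8, 9, 10 uncovered — not redundant.
None of the sets in C is redundant.

0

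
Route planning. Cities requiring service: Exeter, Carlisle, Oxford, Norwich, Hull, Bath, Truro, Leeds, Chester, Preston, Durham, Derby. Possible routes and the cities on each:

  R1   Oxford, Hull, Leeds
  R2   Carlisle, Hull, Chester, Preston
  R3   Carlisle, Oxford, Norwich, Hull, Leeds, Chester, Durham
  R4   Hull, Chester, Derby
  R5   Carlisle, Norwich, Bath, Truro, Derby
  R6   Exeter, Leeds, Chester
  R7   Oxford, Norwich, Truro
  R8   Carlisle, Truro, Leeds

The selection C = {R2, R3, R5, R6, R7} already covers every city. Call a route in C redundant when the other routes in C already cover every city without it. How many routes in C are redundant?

Drop R2: Preston uncovered — not redundant.
Drop R3: Durham uncovered — not redundant.
Drop R5: Bath, Derby uncovered — not redundant.
Drop R6: Exeter uncovered — not redundant.
Drop R7: the rest still cover every city — redundant.
1 redundant: R7.

1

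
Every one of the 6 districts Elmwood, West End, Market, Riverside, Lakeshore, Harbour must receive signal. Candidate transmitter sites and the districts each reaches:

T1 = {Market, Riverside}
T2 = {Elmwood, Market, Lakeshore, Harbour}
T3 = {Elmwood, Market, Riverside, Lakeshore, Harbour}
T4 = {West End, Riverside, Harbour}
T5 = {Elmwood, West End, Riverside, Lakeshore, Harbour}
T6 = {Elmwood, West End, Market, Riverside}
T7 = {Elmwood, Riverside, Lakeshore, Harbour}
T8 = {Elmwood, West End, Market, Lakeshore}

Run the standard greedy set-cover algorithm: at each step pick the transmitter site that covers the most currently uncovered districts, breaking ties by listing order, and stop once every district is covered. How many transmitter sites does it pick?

2

Pick 1: T3 covers 5 new districts (Elmwood, Market, Riverside, Lakeshore, Harbour).
Pick 2: T4 covers 1 new districts (West End).
Greedy uses 2 transmitter sites.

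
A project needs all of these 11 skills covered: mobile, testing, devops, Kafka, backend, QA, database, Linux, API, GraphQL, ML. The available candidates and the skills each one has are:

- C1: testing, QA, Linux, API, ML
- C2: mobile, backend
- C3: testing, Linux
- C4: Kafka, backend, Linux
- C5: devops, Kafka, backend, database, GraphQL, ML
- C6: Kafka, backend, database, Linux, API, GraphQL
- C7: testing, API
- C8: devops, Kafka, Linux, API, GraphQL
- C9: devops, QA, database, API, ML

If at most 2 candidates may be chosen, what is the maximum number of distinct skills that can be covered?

10

Choosing C1, C5 covers {testing, devops, Kafka, backend, QA, database, Linux, API, GraphQL, ML} — 10 skills.
No choice of 2 candidates does better; here mobile is left uncovered.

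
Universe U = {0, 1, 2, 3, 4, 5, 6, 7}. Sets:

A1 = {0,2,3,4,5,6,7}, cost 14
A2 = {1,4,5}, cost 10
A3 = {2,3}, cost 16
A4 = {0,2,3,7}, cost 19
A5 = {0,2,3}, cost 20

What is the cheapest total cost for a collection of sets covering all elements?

24

A1, A2 cover every element at cost 14 + 10 = 24.
Any cover uses at least 2 sets; among all covering selections none totals below 24.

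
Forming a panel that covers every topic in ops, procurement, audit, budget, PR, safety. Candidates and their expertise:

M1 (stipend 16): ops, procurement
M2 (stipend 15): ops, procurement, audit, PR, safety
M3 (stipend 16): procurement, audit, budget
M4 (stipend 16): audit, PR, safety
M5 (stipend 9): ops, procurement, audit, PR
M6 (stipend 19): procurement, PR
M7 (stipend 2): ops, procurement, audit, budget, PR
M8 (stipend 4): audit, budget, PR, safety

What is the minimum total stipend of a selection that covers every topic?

6

M7, M8 cover every topic at stipend 2 + 4 = 6.
Any cover uses at least 2 members; among all covering selections none totals below 6.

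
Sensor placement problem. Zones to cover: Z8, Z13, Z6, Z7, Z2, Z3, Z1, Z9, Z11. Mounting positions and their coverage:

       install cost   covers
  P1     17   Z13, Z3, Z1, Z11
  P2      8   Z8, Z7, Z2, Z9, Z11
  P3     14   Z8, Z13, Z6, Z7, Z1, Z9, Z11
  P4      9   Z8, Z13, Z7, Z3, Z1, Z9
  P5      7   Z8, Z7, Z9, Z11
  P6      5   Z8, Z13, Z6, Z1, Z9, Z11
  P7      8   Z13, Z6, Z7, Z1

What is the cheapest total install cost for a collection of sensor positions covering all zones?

22

P2, P4, P6 cover every zone at install cost 8 + 9 + 5 = 22.
Any cover uses at least 3 sensor positions; among all covering selections none totals below 22.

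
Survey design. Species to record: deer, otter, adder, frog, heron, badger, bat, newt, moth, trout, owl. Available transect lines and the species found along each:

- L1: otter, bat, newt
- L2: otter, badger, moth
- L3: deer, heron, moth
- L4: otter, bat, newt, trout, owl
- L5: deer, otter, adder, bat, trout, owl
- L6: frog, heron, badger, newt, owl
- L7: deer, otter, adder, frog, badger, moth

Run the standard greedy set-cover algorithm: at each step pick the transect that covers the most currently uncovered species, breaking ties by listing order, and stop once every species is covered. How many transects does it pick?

Pick 1: L5 covers 6 new species (deer, otter, adder, bat, trout, owl).
Pick 2: L6 covers 4 new species (frog, heron, badger, newt).
Pick 3: L2 covers 1 new species (moth).
Greedy uses 3 transects.

3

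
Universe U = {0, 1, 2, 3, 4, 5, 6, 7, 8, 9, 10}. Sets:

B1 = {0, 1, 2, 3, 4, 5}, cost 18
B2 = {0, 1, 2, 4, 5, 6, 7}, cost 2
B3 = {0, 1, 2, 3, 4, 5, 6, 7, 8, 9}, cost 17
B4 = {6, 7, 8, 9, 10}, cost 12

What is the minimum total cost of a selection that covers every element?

B3, B4 cover every element at cost 17 + 12 = 29.
Any cover uses at least 2 sets; among all covering selections none totals below 29.

29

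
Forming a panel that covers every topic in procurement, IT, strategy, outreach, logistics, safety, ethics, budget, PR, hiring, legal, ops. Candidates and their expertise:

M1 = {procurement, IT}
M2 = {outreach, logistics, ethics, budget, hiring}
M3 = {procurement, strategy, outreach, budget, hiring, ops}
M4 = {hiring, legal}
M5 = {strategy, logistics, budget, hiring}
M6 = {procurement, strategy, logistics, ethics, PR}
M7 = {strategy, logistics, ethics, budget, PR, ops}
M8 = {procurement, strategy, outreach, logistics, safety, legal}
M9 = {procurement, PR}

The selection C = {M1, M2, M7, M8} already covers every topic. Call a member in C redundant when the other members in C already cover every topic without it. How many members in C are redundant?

0

Drop M1: IT uncovered — not redundant.
Drop M2: hiring uncovered — not redundant.
Drop M7: PR, ops uncovered — not redundant.
Drop M8: safety, legal uncovered — not redundant.
None of the members in C is redundant.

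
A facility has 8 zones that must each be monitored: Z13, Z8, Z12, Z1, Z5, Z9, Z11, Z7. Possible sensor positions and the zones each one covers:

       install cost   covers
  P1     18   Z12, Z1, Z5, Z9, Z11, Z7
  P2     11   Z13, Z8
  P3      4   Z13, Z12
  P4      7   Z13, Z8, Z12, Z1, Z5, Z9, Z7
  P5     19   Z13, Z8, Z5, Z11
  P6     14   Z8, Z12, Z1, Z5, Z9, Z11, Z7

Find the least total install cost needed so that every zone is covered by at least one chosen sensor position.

P3, P6 cover every zone at install cost 4 + 14 = 18.
Any cover uses at least 2 sensor positions; among all covering selections none totals below 18.

18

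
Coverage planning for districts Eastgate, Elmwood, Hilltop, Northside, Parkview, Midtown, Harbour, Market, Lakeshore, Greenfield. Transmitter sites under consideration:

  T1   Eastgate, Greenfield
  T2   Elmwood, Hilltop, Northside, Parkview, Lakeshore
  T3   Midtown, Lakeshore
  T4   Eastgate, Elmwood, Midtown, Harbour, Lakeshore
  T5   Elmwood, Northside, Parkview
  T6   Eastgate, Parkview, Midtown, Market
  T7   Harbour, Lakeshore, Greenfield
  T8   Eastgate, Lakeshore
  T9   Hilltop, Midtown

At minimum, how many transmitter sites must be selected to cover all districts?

T2, T6, T7 together cover {Eastgate, Elmwood, Hilltop, Northside, Parkview, Midtown, Harbour, Market, Lakeshore, Greenfield} — every district.
No 2 of the 9 transmitter sites cover everything (all 36 pairs fall short), so 3 is minimum.
Greedy (largest uncovered first) would take T2, T4, T1, T6 — 4 transmitter sites — but 3 suffice.

3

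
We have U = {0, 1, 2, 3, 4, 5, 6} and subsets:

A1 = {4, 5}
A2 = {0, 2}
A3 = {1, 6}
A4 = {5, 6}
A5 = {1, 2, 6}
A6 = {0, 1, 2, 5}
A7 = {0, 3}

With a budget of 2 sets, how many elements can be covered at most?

Choosing A1, A5 covers {1, 2, 4, 5, 6} — 5 elements.
No choice of 2 sets does better; here 0, 3 are left uncovered.

5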